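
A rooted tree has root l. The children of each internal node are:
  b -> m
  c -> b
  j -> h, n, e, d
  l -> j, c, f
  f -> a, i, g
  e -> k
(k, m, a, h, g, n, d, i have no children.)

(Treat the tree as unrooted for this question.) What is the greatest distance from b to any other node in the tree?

The node farthest from b is k, via b–c–l–j–e–k — 5 edges.

5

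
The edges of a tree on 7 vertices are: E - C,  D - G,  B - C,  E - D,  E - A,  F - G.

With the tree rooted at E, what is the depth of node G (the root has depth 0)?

2

Path from E to G: E–D–G, which has 2 edges.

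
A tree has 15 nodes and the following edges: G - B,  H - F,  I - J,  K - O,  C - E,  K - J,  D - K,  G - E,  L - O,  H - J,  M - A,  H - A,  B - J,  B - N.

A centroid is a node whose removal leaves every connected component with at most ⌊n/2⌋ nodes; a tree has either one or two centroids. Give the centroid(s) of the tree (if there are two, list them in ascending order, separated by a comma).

J

Delete J: the remaining components have sizes 5, 4, 4, 1. Max 5 ≤ 7, so J is a centroid.
No neighbour of J does as well, so J is the unique centroid.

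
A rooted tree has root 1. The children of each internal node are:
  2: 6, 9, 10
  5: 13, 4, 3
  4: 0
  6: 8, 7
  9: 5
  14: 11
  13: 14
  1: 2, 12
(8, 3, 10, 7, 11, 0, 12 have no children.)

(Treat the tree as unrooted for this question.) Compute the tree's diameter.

Starting from 8, a farthest node is 11 at distance 7.
One longest path: 8 – 6 – 2 – 9 – 5 – 13 – 14 – 11.
So the diameter is 7.

7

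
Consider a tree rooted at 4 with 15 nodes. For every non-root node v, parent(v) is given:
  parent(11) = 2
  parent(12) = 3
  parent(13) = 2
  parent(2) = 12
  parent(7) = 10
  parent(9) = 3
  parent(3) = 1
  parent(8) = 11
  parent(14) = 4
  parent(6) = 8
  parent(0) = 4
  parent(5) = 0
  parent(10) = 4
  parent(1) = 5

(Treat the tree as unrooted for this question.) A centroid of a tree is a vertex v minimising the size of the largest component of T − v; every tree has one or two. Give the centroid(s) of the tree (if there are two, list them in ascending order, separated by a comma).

3

Delete 3: the remaining components have sizes 7, 6, 1. Max 7 ≤ 7, so 3 is a centroid.
No neighbour of 3 does as well, so 3 is the unique centroid.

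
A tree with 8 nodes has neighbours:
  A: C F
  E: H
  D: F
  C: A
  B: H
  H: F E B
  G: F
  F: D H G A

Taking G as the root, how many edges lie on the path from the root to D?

2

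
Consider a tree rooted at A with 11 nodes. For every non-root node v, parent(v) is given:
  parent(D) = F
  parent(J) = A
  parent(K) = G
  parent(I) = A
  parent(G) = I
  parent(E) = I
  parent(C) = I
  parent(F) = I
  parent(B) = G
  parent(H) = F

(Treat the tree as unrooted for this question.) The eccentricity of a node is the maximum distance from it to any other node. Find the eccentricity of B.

The node farthest from B is J (H, D also at distance 4), via B-G-I-A-J — 4 edges.

4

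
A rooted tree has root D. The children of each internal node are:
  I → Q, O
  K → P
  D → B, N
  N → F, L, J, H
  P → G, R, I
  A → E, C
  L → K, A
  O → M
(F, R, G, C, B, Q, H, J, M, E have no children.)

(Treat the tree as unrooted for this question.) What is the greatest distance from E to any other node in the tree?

7

Distances from E peak at 7, attained at M.
E – A – L – K – P – I – O – M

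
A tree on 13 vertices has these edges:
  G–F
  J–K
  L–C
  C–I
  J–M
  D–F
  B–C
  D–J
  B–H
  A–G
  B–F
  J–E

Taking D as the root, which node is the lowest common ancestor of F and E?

D

F's ancestor chain is F, D and E's is E, J, D; they first meet at D.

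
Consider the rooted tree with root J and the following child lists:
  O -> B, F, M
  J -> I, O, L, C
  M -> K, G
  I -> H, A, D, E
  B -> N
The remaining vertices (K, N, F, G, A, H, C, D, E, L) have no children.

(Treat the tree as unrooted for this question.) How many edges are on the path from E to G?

The path is E – I – J – O – M – G, which has 5 edges.

5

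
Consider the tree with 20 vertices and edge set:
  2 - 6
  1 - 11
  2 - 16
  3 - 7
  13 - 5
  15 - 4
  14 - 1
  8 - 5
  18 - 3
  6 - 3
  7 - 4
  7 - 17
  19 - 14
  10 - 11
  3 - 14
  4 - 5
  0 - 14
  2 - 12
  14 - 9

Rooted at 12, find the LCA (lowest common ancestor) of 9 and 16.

2

Ancestors of 9 (toward the root): 9, 14, 3, 6, 2, 12.
Ancestors of 16: 16, 2, 12.
The deepest node appearing in both lists is 2.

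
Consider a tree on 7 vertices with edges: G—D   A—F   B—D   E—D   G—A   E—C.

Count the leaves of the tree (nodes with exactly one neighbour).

3

Exactly 3 nodes have a single neighbour: B, C, F.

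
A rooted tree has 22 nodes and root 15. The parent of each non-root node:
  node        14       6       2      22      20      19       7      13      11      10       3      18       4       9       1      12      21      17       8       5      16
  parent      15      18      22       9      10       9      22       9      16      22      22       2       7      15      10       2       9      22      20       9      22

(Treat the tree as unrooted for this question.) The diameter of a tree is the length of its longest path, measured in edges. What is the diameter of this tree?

Starting from 8, a farthest node is 6 at distance 6.
One longest path: 8 – 20 – 10 – 22 – 2 – 18 – 6.
So the diameter is 6.

6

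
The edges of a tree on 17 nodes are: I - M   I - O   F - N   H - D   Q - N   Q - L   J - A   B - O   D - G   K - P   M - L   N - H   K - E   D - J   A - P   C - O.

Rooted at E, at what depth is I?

11

E–K–P–A–J–D–H–N–Q–L–M–I — 11 edges.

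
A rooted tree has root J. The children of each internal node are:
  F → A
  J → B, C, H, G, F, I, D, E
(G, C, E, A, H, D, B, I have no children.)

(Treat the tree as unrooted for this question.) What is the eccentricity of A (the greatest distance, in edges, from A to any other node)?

Distances from A peak at 3, attained at B (C, E, G, D, I, H also at distance 3).
A–F–J–B

3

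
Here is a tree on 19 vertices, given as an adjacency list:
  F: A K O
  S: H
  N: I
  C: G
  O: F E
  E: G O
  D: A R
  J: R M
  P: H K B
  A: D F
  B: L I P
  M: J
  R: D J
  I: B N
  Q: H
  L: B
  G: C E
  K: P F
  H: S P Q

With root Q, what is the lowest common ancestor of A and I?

P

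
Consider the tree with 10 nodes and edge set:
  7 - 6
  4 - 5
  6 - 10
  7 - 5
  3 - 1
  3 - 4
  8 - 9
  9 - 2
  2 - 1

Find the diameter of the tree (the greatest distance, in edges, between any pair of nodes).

9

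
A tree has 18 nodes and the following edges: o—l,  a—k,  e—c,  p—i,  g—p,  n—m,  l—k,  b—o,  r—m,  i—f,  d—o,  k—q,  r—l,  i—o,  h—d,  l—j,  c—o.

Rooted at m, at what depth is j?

Path from m to j: m–r–l–j, which has 3 edges.

3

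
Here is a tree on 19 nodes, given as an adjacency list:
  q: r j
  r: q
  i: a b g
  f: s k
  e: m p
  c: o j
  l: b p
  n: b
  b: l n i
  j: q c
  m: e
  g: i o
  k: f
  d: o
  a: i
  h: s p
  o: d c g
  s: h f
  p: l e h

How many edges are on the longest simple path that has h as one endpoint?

Distances from h peak at 10, attained at r.
h – p – l – b – i – g – o – c – j – q – r

10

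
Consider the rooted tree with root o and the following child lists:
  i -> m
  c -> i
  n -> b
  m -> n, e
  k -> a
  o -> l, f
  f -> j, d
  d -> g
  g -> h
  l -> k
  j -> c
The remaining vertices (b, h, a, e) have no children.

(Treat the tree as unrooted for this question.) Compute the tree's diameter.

A longest path is b–n–m–i–c–j–f–o–l–k–a, with 10 edges.

10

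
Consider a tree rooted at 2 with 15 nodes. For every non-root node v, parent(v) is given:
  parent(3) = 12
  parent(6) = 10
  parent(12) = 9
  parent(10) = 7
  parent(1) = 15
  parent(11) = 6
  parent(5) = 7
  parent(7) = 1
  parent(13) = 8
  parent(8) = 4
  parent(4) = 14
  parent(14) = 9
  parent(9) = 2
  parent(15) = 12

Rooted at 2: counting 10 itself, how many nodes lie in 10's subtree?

3

Descendants of 10 (including itself): 10, 6, 11. That's 3.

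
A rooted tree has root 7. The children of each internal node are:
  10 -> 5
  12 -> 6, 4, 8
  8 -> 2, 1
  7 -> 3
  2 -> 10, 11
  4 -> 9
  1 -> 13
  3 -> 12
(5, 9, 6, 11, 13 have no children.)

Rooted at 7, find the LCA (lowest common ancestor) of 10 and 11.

2

Ancestors of 10 (toward the root): 10, 2, 8, 12, 3, 7.
Ancestors of 11: 11, 2, 8, 12, 3, 7.
The deepest node appearing in both lists is 2.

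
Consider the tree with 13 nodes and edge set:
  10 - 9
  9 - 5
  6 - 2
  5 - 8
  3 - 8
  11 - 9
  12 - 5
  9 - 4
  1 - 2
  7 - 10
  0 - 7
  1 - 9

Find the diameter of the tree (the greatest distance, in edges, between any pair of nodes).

BFS from 3 reaches 6 last, at distance 6; BFS from 6 confirms no node is farther.
Path: 3-8-5-9-1-2-6.

6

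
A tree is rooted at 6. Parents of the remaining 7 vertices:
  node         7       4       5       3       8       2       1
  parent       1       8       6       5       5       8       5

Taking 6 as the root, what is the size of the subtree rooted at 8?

8's subtree: {8, 2, 4}, size 3.

3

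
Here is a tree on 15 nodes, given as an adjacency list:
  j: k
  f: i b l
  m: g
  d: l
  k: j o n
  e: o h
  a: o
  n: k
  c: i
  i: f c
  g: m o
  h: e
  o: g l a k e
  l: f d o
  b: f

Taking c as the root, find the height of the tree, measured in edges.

j sits deepest: c – i – f – l – o – k – j — 6 edges from the root.

6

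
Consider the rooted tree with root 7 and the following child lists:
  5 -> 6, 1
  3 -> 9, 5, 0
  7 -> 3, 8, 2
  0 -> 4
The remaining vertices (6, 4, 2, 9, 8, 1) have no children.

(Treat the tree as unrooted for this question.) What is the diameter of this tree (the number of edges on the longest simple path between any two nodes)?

A longest path is 8 - 7 - 3 - 0 - 4, with 4 edges.

4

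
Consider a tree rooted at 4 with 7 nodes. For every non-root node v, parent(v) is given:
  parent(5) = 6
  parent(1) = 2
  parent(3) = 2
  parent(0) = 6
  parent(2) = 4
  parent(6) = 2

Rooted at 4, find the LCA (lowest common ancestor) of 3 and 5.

3's ancestor chain is 3, 2, 4 and 5's is 5, 6, 2, 4; they first meet at 2.

2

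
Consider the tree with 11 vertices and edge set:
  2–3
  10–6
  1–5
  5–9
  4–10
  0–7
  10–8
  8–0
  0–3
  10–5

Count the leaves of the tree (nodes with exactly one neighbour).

6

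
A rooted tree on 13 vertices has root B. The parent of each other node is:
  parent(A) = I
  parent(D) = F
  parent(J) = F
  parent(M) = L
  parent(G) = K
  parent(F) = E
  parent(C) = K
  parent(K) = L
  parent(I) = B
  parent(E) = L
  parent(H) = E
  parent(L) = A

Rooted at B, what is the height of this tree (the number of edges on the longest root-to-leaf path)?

The longest root-to-leaf path is B–I–A–L–E–F–J (6 edges).

6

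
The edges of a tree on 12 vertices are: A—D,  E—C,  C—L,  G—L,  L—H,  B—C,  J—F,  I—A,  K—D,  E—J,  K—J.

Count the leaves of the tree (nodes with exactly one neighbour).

5

Degree-1 nodes: B, F, G, H, I — 5 of them.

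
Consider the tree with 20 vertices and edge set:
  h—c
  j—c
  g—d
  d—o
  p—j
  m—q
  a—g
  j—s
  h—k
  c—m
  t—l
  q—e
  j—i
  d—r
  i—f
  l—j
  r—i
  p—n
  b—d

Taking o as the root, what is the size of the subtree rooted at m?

The subtree rooted at m contains: m, q, e — 3 nodes.

3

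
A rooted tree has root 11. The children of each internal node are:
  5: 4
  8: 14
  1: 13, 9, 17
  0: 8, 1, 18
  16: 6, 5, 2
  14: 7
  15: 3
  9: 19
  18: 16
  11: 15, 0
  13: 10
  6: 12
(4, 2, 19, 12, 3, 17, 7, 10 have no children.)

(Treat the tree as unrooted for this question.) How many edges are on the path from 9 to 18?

Walking from 9: 9–1–0–18. Length 3.

3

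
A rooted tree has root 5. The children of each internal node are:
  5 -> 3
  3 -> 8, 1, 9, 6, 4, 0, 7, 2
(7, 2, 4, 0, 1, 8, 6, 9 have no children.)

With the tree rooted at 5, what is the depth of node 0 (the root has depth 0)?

Path from 5 to 0: 5 – 3 – 0, which has 2 edges.

2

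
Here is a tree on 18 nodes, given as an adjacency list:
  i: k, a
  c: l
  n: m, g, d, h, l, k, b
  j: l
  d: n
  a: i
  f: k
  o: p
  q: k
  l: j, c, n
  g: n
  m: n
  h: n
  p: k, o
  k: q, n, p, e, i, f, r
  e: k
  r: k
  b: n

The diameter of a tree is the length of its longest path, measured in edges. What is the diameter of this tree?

Starting from a, a farthest node is j at distance 5.
One longest path: a–i–k–n–l–j.
So the diameter is 5.

5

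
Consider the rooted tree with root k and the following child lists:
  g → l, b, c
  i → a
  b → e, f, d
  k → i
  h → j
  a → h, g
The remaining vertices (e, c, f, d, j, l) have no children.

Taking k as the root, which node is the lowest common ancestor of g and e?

Path g→root: g a i k; path e→root: e b g a i k.
First common node: g.

g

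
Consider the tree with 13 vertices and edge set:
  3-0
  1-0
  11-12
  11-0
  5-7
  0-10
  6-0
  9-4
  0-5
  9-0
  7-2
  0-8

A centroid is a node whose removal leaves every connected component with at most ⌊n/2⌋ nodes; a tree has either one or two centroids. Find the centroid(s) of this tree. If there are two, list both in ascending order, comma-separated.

If 0 is removed the pieces have sizes 3, 2, 2, 1, 1, 1, 1, 1, all ≤ ⌊13/2⌋ = 6.
No neighbour of 0 does as well, so 0 is the unique centroid.

0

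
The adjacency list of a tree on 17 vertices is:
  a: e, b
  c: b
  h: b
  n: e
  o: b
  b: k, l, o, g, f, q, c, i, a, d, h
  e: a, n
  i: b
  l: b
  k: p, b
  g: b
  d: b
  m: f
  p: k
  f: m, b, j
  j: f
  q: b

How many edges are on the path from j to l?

3

The path is j – f – b – l, which has 3 edges.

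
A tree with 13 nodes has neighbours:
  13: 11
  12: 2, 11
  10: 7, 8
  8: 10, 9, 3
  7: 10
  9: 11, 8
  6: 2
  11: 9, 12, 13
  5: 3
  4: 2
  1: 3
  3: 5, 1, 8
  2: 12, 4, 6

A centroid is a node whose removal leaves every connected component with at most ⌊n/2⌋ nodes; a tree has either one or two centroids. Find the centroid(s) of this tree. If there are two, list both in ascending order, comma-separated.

Removing 9 splits the tree into components of sizes 6, 6; the largest is 6 ≤ ⌊13/2⌋ = 6.
No neighbour of 9 does as well, so 9 is the unique centroid.

9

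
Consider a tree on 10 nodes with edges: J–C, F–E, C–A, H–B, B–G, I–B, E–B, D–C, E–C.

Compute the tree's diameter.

Starting from J, a farthest node is H at distance 4.
One longest path: J-C-E-B-H.
So the diameter is 4.

4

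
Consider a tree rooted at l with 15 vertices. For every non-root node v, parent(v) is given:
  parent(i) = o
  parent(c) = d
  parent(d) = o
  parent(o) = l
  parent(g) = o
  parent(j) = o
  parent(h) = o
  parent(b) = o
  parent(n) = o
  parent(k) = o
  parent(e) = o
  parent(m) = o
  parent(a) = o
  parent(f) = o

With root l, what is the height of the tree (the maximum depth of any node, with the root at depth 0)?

3

A deepest node is c, reached by l → o → d → c.
That path has 3 edges, so the height is 3.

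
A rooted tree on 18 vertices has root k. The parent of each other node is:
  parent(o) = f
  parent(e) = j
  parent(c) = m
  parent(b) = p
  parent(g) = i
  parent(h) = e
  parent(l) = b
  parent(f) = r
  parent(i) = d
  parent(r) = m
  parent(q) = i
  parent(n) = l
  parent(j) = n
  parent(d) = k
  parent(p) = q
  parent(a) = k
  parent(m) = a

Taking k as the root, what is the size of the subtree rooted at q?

8

The subtree rooted at q contains: q, p, b, l, n, j, e, h — 8 nodes.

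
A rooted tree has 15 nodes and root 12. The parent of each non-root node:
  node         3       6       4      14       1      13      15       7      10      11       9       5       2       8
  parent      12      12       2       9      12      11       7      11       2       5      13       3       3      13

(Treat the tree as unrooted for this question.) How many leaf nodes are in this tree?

Degree-1 nodes: 1, 4, 6, 8, 10, 14, 15 — 7 of them.

7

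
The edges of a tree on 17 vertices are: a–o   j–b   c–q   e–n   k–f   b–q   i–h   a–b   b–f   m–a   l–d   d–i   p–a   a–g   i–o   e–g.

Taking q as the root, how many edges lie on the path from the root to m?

3

Path from q to m: q–b–a–m, which has 3 edges.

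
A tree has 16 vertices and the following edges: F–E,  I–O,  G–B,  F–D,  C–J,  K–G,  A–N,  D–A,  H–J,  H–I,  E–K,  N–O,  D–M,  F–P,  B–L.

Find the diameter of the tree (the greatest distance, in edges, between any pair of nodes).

13

A longest path is C – J – H – I – O – N – A – D – F – E – K – G – B – L, with 13 edges.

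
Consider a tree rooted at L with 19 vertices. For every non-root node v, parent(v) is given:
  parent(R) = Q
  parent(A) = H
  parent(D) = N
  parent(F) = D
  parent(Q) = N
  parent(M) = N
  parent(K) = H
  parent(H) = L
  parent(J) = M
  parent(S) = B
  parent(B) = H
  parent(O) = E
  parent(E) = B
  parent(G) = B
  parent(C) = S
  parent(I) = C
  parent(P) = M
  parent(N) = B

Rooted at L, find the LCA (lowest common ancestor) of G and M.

B

Path G→root: G B H L; path M→root: M N B H L.
First common node: B.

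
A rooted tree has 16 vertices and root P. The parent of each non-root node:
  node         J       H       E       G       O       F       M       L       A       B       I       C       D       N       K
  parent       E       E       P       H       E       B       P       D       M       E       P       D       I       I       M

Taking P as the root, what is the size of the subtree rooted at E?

The subtree rooted at E contains: E, B, O, J, H, F, G — 7 nodes.

7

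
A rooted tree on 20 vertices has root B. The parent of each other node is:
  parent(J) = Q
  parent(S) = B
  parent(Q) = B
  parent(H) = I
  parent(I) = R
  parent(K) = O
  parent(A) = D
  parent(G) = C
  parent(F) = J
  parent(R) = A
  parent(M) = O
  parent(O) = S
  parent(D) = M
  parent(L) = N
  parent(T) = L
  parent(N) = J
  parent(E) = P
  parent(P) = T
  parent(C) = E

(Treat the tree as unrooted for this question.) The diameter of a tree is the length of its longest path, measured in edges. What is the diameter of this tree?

Starting from G, a farthest node is H at distance 17.
One longest path: G - C - E - P - T - L - N - J - Q - B - S - O - M - D - A - R - I - H.
So the diameter is 17.

17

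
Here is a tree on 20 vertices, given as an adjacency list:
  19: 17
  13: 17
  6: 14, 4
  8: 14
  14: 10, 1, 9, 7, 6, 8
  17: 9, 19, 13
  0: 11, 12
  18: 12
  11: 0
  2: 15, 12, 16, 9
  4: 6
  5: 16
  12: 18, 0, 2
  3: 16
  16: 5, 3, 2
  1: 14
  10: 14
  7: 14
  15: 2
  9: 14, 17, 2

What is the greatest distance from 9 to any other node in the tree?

The node farthest from 9 is 11, via 9 – 2 – 12 – 0 – 11 — 4 edges.

4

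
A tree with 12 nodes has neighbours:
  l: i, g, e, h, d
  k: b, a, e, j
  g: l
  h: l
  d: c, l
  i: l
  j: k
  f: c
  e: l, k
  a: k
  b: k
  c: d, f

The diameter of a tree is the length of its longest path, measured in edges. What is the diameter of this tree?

Starting from j, a farthest node is f at distance 6.
One longest path: j - k - e - l - d - c - f.
So the diameter is 6.

6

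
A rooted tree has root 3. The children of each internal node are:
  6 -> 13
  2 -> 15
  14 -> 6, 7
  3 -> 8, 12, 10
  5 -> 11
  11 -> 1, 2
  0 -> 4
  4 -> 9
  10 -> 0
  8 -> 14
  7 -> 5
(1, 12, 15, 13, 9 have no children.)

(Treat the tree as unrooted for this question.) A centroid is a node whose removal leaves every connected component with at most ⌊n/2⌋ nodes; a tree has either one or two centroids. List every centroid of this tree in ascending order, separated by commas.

14

If 14 is removed the pieces have sizes 7, 6, 2, all ≤ ⌊16/2⌋ = 8.
No neighbour of 14 does as well, so 14 is the unique centroid.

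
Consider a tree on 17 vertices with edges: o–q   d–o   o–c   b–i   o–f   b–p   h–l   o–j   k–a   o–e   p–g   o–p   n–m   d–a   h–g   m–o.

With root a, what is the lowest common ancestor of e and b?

o

Ancestors of e (toward the root): e, o, d, a.
Ancestors of b: b, p, o, d, a.
The deepest node appearing in both lists is o.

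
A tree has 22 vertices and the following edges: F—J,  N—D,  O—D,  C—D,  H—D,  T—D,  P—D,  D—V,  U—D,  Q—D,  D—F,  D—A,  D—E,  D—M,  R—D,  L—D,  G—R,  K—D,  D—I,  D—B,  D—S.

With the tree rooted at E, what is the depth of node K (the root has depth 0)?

2

Climbing from K to the root: K – D – E. That's 2 steps.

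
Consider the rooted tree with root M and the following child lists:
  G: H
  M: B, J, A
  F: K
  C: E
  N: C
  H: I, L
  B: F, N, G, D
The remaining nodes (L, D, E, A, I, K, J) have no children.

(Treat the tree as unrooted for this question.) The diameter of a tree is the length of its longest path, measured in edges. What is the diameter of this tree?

6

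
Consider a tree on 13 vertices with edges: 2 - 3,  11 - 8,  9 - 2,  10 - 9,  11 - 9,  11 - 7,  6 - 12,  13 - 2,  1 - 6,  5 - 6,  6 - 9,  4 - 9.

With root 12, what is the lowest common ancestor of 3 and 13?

3's ancestor chain is 3, 2, 9, 6, 12 and 13's is 13, 2, 9, 6, 12; they first meet at 2.

2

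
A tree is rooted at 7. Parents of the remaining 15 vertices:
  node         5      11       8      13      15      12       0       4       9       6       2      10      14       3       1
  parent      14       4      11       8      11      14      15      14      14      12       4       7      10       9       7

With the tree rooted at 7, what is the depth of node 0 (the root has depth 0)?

6

Climbing from 0 to the root: 0 – 15 – 11 – 4 – 14 – 10 – 7. That's 6 steps.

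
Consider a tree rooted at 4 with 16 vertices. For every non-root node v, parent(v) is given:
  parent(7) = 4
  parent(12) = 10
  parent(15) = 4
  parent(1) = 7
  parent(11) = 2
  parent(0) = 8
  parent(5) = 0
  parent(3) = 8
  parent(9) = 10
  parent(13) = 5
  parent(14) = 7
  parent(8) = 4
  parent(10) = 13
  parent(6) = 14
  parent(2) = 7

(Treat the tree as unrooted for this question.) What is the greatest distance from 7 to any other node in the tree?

A farthest node from 7 is 9 (12 also at distance 7).
The path 7-4-8-0-5-13-10-9 has 7 edges.

7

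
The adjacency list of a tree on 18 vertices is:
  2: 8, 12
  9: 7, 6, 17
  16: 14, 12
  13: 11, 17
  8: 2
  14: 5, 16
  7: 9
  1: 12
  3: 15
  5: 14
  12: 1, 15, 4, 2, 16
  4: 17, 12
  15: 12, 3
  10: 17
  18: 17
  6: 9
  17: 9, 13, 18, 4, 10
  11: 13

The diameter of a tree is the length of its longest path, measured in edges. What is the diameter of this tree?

7

BFS from 6 reaches 5 last, at distance 7; BFS from 5 confirms no node is farther.
Path: 6 - 9 - 17 - 4 - 12 - 16 - 14 - 5.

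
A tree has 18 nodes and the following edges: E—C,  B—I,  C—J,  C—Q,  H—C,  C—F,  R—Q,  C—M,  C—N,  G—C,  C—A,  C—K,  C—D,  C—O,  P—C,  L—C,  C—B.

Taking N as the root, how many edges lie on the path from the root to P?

2

Path from N to P: N–C–P, which has 2 edges.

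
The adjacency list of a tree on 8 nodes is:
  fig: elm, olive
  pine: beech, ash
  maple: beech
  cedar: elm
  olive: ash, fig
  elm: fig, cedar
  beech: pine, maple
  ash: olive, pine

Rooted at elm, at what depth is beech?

5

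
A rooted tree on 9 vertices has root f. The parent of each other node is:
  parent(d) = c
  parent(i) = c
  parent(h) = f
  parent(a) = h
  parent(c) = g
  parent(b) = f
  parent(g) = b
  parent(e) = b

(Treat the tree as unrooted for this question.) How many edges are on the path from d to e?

4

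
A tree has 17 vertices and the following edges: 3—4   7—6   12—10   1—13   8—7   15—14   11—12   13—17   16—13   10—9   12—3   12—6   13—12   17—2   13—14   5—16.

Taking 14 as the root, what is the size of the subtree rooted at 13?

15

The subtree rooted at 13 contains: 13, 17, 12, 1, 16, 2, 10, 6, 3, 11, 5, 9, 7, 4, 8 — 15 nodes.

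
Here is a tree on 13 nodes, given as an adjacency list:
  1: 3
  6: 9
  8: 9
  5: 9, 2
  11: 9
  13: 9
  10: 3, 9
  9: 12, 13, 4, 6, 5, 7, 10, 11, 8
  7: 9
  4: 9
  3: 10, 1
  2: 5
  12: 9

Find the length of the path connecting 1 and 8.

1 – 3 – 10 – 9 – 8: 4 edges.

4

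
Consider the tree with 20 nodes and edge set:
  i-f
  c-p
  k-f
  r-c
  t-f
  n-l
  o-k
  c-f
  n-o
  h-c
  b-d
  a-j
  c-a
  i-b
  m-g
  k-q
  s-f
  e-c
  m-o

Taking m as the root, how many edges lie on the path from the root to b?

5

Climbing from b to the root: b – i – f – k – o – m. That's 5 steps.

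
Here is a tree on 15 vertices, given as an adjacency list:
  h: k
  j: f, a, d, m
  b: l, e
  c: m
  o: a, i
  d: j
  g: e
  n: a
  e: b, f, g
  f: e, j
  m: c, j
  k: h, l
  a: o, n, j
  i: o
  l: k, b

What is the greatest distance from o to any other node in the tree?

8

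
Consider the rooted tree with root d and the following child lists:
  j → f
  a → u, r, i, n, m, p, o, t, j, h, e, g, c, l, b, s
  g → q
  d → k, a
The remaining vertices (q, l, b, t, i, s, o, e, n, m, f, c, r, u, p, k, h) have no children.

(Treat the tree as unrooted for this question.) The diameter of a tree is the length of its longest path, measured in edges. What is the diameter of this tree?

4

Starting from f, a farthest node is k at distance 4.
One longest path: f-j-a-d-k.
So the diameter is 4.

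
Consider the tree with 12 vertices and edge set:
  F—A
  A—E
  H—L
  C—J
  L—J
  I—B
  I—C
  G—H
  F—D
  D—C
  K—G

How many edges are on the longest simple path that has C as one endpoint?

5

Distances from C peak at 5, attained at K.
C-J-L-H-G-K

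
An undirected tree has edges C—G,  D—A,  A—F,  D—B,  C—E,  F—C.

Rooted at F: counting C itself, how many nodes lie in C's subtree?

C's subtree: {C, E, G}, size 3.

3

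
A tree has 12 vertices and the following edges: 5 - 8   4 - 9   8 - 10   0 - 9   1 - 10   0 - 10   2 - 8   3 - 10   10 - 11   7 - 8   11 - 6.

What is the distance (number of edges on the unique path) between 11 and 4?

4

Walking from 11: 11 – 10 – 0 – 9 – 4. Length 4.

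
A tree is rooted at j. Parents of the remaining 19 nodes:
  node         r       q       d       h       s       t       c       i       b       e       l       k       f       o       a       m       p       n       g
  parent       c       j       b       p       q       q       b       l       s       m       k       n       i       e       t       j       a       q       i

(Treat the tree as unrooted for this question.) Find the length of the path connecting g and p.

8

g–i–l–k–n–q–t–a–p: 8 edges.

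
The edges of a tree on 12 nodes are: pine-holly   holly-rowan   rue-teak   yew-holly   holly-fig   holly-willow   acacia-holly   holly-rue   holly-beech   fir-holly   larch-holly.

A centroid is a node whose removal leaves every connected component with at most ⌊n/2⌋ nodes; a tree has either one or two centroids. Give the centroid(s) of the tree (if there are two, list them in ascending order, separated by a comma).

If holly is removed the pieces have sizes 2, 1, 1, 1, 1, 1, 1, 1, 1, 1, all ≤ ⌊12/2⌋ = 6.
No neighbour of holly does as well, so holly is the unique centroid.

holly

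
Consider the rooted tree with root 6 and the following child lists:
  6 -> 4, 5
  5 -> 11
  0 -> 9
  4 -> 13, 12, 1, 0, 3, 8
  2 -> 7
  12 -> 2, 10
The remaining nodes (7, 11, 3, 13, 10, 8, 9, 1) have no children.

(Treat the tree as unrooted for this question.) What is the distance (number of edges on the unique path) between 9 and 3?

Walking from 9: 9 - 0 - 4 - 3. Length 3.

3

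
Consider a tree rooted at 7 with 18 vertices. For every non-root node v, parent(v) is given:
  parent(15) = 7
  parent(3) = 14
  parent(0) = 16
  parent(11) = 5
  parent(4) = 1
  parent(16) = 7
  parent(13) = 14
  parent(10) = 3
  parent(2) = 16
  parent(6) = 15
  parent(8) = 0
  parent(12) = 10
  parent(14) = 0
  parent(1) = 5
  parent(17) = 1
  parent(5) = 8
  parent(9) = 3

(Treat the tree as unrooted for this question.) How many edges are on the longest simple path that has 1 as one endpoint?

A farthest node from 1 is 6 (12 also at distance 7).
The path 1 – 5 – 8 – 0 – 16 – 7 – 15 – 6 has 7 edges.

7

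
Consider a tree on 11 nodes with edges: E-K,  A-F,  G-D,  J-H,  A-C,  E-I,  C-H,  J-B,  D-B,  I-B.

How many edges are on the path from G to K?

5

The path is G - D - B - I - E - K, which has 5 edges.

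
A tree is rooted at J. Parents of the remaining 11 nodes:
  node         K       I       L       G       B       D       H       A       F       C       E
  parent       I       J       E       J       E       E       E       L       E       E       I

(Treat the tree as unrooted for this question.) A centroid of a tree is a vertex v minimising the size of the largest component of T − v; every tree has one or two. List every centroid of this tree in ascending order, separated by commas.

Removing E splits the tree into components of sizes 4, 2, 1, 1, 1, 1, 1; the largest is 4 ≤ ⌊12/2⌋ = 6.
Every other node leaves some component of size > 6, so the centroid is unique.

E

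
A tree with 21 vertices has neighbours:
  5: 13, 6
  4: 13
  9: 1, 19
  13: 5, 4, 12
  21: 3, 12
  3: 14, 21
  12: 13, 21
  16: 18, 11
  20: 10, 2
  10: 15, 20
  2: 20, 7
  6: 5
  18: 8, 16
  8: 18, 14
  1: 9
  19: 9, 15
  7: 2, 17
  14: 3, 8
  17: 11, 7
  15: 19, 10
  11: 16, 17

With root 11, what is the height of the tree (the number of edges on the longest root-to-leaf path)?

10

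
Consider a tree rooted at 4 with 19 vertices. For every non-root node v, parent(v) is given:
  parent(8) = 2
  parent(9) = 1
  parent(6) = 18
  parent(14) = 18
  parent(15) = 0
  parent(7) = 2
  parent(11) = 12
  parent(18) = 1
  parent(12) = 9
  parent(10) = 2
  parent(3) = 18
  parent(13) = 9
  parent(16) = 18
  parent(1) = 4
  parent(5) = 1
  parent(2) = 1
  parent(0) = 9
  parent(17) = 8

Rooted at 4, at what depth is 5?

2

4–1–5 — 2 edges.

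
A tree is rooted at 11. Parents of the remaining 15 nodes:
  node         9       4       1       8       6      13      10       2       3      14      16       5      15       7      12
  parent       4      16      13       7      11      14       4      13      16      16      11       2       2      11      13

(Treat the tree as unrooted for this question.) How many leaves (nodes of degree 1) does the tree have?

Exactly 9 nodes have a single neighbour: 1, 3, 5, 6, 8, 9, 10, 12, 15.

9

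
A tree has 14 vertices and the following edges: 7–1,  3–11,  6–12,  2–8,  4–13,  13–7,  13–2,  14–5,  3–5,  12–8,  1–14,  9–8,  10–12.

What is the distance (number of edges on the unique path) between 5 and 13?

4

The path is 5 - 14 - 1 - 7 - 13, which has 4 edges.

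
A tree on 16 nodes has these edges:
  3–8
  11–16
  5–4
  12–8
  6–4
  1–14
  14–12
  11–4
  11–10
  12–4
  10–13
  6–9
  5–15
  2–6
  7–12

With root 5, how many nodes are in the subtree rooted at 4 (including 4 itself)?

14

Descendants of 4 (including itself): 4, 12, 6, 11, 14, 8, 7, 9, 2, 10, 16, 1, 3, 13. That's 14.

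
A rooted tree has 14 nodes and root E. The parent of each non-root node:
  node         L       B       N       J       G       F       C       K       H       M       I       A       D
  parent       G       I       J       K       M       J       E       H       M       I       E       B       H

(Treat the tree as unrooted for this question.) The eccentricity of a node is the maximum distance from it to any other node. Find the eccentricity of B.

Distances from B peak at 6, attained at N (F also at distance 6).
B–I–M–H–K–J–N

6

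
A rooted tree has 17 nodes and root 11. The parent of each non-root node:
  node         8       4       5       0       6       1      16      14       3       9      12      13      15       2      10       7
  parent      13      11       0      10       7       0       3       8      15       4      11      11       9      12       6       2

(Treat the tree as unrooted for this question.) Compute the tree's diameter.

12

Starting from 16, a farthest node is 5 at distance 12.
One longest path: 16-3-15-9-4-11-12-2-7-6-10-0-5.
So the diameter is 12.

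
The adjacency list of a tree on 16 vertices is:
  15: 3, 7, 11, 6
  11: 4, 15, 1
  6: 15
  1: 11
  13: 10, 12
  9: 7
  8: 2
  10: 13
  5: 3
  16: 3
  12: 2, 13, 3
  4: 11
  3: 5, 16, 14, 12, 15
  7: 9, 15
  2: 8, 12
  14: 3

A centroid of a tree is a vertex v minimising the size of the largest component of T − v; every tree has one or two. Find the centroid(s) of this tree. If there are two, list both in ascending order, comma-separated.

Delete 3: the remaining components have sizes 7, 5, 1, 1, 1. Max 7 ≤ 8, so 3 is a centroid.
Every other node leaves some component of size > 8, so the centroid is unique.

3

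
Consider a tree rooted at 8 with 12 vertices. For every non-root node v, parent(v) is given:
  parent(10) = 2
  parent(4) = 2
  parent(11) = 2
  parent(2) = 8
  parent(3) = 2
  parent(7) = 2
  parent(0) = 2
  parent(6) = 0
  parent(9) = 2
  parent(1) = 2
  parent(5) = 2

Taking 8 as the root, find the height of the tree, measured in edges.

The longest root-to-leaf path is 8-2-0-6 (3 edges).

3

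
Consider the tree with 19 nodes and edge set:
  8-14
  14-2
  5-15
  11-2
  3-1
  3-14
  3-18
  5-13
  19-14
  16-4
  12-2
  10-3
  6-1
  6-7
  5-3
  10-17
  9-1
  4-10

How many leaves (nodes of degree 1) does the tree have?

11

Exactly 11 nodes have a single neighbour: 7, 8, 9, 11, 12, 13, 15, 16, 17, 18, 19.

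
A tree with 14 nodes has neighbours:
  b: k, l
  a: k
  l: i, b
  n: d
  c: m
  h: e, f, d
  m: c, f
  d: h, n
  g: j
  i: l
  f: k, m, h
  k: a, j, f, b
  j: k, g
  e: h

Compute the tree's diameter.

7

A longest path is n-d-h-f-k-b-l-i, with 7 edges.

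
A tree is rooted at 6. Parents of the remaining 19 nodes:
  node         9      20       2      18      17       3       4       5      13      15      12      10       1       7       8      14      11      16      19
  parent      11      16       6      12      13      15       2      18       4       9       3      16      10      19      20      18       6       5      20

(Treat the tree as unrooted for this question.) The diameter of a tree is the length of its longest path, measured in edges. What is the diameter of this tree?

15

BFS from 17 reaches 7 last, at distance 15; BFS from 7 confirms no node is farther.
Path: 17-13-4-2-6-11-9-15-3-12-18-5-16-20-19-7.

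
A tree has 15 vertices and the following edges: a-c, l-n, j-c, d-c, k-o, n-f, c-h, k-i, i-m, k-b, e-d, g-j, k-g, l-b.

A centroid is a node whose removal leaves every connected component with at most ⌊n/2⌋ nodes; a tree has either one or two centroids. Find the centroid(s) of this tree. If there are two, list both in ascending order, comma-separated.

k

Delete k: the remaining components have sizes 7, 4, 2, 1. Max 7 ≤ 7, so k is a centroid.
No neighbour of k does as well, so k is the unique centroid.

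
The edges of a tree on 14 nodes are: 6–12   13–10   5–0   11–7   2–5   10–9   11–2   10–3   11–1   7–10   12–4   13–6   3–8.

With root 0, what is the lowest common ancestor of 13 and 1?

11

Ancestors of 13 (toward the root): 13, 10, 7, 11, 2, 5, 0.
Ancestors of 1: 1, 11, 2, 5, 0.
The deepest node appearing in both lists is 11.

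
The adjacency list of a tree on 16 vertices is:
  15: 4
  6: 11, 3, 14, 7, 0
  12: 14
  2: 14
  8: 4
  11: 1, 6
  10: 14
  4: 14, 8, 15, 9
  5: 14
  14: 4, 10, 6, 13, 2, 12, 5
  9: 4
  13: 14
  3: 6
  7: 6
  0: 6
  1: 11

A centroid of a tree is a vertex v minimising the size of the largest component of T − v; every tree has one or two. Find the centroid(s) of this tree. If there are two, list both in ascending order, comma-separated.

14

If 14 is removed the pieces have sizes 6, 4, 1, 1, 1, 1, 1, all ≤ ⌊16/2⌋ = 8.
Every other node leaves some component of size > 8, so the centroid is unique.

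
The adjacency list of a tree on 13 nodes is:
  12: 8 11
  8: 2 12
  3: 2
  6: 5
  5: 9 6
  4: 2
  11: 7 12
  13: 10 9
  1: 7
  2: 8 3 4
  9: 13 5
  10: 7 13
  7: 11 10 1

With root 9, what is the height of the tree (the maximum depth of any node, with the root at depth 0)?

8

4 sits deepest: 9–13–10–7–11–12–8–2–4 — 8 edges from the root.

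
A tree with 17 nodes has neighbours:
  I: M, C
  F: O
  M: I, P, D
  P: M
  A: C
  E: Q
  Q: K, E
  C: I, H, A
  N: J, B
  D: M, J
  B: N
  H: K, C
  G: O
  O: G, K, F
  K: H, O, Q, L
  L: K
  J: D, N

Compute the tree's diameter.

Starting from B, a farthest node is F at distance 10.
One longest path: B-N-J-D-M-I-C-H-K-O-F.
So the diameter is 10.

10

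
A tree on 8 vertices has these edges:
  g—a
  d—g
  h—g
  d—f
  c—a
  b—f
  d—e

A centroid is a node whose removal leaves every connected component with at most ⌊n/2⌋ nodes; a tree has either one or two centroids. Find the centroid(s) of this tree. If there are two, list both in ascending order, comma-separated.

d, g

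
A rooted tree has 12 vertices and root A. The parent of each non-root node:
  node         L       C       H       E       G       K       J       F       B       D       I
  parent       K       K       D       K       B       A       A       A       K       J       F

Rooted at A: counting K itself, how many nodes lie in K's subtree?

K's subtree: {K, L, E, B, C, G}, size 6.

6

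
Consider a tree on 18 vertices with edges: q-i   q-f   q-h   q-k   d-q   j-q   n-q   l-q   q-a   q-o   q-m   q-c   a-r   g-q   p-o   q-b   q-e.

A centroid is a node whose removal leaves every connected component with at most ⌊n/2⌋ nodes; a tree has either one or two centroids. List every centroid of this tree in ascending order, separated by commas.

q

Removing q splits the tree into components of sizes 2, 2, 1, 1, 1, 1, 1, 1, 1, 1, 1, 1, 1, 1, 1; the largest is 2 ≤ ⌊18/2⌋ = 9.
No neighbour of q does as well, so q is the unique centroid.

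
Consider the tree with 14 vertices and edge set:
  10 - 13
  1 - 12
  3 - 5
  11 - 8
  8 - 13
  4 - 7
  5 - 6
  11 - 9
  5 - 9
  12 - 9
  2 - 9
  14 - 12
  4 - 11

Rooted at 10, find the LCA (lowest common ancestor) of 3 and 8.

Ancestors of 3 (toward the root): 3, 5, 9, 11, 8, 13, 10.
Ancestors of 8: 8, 13, 10.
The deepest node appearing in both lists is 8.

8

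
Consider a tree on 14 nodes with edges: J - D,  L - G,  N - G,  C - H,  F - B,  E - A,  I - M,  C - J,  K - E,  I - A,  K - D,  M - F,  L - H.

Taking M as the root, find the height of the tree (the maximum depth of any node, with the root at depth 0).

The longest root-to-leaf path is M–I–A–E–K–D–J–C–H–L–G–N (11 edges).

11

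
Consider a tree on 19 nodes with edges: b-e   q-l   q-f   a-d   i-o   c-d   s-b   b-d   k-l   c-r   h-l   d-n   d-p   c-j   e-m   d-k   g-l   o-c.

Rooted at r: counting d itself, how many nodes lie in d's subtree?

14

Descendants of d (including itself): d, b, n, k, a, p, s, e, l, m, h, q, g, f. That's 14.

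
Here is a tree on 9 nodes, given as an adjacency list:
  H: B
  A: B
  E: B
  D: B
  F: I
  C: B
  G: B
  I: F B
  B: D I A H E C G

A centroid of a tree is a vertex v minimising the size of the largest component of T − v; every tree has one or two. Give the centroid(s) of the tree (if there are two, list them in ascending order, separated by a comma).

B

Removing B splits the tree into components of sizes 2, 1, 1, 1, 1, 1, 1; the largest is 2 ≤ ⌊9/2⌋ = 4.
No neighbour of B does as well, so B is the unique centroid.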